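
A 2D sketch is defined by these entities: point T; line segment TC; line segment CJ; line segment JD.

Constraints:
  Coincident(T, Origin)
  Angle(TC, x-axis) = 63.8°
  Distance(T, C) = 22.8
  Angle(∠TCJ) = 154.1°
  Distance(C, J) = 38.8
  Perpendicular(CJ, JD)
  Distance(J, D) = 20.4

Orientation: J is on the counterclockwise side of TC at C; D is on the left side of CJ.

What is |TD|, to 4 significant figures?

60.22

T is at the origin; TC runs at 63.8° with length 22.8, so C = 22.8·(cos 63.8°, sin 63.8°) = (10.07, 20.46). ∠TCJ = 154.1°, so CJ runs at 63.8° + (180° − 154.1°) = 89.70° from the x-axis; with |CJ| = 38.8, J = C + 38.8·(cos 89.70°, sin 89.70°) = (10.27, 59.26). CJ ⟂ JD; with |JD| = 20.4 on the left of CJ, D = J + 20.4·(-1.000, 0.005236) = (-10.13, 59.36). Then |TD| = |D − T| = 60.22.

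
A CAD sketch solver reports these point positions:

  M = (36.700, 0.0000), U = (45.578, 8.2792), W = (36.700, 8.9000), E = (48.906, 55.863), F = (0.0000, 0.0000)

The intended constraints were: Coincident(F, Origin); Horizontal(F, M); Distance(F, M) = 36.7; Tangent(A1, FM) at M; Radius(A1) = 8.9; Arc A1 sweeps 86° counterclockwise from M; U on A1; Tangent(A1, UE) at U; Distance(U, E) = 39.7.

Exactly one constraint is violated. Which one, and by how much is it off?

Distance(U, E) = 39.7 — off by 8.00.

F = (0.00, 0.00) ✓; F.y = 0.00, M.y = 0.00 ✓; |FM| = 36.70 ✓; ∠(WM, MF) = 90.00° ✓; |WM| = 8.900 ✓; bearing(W→U) − bearing(W→M) = 86.00° ✓; |WU| = 8.900 ✓; ∠(WU, UE) = 90.00° ✓; |UE| = 47.70 ✗.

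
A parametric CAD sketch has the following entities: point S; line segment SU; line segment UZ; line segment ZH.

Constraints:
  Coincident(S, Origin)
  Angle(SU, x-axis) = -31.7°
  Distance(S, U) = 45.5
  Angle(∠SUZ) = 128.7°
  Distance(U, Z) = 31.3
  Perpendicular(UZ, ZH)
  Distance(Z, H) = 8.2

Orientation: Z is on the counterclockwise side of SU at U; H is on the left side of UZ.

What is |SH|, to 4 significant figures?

65.69

S is at the origin; SU runs at -31.7° with length 45.5, so U = 45.5·(cos -31.7°, sin -31.7°) = (38.71, -23.91). ∠SUZ = 128.7°, so UZ runs at -31.7° + (180° − 128.7°) = 19.60° from the x-axis; with |UZ| = 31.3, Z = U + 31.3·(cos 19.60°, sin 19.60°) = (68.20, -13.41). UZ ⟂ ZH; with |ZH| = 8.2 on the left of UZ, H = Z + 8.2·(-0.3355, 0.9421) = (65.45, -5.684). Then |SH| = |H − S| = 65.69.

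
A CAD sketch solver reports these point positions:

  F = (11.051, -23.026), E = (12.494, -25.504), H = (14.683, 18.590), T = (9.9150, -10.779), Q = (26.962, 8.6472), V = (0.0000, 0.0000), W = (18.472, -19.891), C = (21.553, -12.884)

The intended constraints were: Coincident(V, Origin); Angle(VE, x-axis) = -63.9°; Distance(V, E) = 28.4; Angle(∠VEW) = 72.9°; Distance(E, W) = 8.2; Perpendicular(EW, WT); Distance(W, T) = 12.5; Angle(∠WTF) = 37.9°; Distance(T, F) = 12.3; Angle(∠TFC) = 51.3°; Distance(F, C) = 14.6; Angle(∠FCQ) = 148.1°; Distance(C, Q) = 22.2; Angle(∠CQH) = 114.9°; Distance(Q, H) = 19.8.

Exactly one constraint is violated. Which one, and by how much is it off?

Distance(Q, H) = 19.8 — off by 4.00.

V = (0.00, 0.00) ✓; VE at -63.90° ✓; |VE| = 28.40 ✓; ∠VEW = 72.90° ✓; |EW| = 8.200 ✓; ∠(EW, WT) = 90.00° ✓; |WT| = 12.50 ✓; ∠WTF = 37.90° ✓; |TF| = 12.30 ✓; ∠TFC = 51.30° ✓; |FC| = 14.60 ✓; ∠FCQ = 148.1° ✓; |CQ| = 22.20 ✓; ∠CQH = 114.9° ✓; |QH| = 15.80 ✗.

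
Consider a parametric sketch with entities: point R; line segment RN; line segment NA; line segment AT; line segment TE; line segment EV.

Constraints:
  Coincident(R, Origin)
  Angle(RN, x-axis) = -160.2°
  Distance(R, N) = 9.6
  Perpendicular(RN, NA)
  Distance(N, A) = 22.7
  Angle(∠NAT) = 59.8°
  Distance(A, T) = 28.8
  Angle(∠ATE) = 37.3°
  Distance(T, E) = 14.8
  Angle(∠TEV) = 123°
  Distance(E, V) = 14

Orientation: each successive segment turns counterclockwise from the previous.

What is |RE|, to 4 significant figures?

6.412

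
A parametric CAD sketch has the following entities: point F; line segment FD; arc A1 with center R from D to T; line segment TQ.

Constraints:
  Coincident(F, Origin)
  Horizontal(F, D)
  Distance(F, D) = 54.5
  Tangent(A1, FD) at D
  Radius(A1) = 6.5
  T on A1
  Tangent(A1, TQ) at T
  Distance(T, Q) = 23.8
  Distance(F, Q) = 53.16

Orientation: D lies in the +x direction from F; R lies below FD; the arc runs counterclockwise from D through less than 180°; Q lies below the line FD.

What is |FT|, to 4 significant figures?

48.39

Checks: ∠(RD, DF) = 90.00° ✓; |RT| = 6.500 ✓; ∠(RT, TQ) = 90.00° ✓; |TQ| = 23.80 ✓; |FQ| = 53.16 ✓.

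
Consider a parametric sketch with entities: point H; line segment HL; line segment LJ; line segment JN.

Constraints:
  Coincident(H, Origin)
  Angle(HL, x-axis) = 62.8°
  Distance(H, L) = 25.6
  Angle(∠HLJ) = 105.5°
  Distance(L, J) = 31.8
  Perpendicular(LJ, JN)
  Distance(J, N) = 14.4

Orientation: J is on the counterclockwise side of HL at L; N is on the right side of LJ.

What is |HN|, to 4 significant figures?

54.95

∠HLJ = 105.5°, so LJ runs at 62.8° + (180° − 105.5°) = 137.3° from the x-axis; with |LJ| = 31.8, J = L + 31.8·(cos 137.3°, sin 137.3°) = (-11.67, 44.33). LJ ⟂ JN; with |JN| = 14.4 on the right of LJ, N = J + 14.4·(0.6782, 0.7349) = (-1.903, 54.92). Then |HN| = |N − H| = 54.95.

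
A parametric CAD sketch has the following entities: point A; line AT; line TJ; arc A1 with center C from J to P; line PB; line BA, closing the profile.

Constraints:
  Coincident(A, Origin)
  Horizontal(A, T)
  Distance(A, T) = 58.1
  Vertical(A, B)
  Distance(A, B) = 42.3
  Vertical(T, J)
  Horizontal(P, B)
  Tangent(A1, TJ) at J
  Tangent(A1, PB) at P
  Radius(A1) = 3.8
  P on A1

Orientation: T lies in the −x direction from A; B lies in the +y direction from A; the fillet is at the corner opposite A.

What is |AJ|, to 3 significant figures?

69.7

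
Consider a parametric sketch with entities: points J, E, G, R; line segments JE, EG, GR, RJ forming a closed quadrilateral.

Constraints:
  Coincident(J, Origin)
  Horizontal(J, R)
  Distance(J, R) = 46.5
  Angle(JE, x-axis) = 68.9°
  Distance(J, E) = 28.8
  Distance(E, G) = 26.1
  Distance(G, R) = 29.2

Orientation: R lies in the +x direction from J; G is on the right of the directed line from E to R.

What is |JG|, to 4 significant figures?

17.44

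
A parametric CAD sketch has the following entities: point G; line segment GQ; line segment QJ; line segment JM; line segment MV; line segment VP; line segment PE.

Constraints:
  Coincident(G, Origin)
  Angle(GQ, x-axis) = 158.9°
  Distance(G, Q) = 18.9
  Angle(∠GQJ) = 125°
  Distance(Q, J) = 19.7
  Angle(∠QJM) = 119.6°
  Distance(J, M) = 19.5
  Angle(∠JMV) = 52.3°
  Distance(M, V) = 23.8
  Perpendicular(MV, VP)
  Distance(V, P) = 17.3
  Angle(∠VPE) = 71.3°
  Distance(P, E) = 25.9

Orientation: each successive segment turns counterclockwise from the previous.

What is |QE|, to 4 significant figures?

32.37

The perpendicularity gives VP at right angles to MV, so VP runs at 132.0°; with |VP| = 17.3, P = (-26.41, 5.153). ∠VPE = 71.3° gives PE at -119.3° from the x-axis; with |PE| = 25.9, E = (-39.09, -17.43). Then |QE| = |E − Q| = 32.37.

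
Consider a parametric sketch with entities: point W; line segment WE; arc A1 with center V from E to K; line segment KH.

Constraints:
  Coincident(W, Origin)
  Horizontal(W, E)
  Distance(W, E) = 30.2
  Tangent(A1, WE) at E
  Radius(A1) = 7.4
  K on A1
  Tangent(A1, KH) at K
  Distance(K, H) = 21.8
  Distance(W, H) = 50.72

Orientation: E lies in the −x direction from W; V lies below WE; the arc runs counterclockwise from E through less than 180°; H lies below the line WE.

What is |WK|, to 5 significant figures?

37.686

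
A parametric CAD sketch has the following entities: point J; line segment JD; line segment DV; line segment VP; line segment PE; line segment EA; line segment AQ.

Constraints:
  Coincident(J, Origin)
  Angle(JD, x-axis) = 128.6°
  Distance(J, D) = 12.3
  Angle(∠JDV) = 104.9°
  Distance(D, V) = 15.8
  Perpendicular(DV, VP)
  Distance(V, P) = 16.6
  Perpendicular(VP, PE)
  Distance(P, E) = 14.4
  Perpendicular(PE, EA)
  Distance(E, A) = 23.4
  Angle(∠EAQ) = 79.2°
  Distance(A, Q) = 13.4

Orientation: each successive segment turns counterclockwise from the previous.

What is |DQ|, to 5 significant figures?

15.181

PE ⟂ EA, so EA runs at 113.70°; with |EA| = 23.4, A = (-11.689, 15.276). ∠EAQ = 79.2° gives AQ at -145.50° from the x-axis; with |AQ| = 13.4, Q = (-22.732, 7.6866). Then |DQ| = |Q − D| = 15.181.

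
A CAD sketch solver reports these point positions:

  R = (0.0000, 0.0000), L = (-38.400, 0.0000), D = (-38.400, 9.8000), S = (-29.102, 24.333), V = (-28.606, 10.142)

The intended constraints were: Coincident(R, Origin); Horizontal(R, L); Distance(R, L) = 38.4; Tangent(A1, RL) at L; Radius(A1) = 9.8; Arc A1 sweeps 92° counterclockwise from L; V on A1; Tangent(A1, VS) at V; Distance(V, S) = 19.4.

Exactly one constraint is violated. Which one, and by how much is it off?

Distance(V, S) = 19.4 — off by 5.20.

R = (0.00, 0.00) ✓; R.y = 0.00, L.y = 0.00 ✓; |RL| = 38.40 ✓; ∠(DL, LR) = 90.00° ✓; |DL| = 9.800 ✓; bearing(D→V) − bearing(D→L) = 92.00° ✓; |DV| = 9.800 ✓; ∠(DV, VS) = 90.00° ✓; |VS| = 14.20 ✗.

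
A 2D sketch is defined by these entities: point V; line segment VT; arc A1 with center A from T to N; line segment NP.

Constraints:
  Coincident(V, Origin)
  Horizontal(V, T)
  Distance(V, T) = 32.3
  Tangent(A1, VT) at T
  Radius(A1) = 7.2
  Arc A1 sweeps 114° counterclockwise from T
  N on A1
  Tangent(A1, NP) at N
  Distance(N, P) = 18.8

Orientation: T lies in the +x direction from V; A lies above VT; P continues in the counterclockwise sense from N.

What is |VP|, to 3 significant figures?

41.5

On A1, T sits at bearing -90° from A; a 114° counterclockwise sweep puts N at bearing 24°, so N = A + 7.2·(cos 24°, sin 24°) = (38.9, 10.1). The tangent condition forces AN to be normal to NP, so NP runs along (−sin 24°, cos 24°); with |NP| = 18.8, P = (31.2, 27.3). Then |VP| = |P − V| = 41.5.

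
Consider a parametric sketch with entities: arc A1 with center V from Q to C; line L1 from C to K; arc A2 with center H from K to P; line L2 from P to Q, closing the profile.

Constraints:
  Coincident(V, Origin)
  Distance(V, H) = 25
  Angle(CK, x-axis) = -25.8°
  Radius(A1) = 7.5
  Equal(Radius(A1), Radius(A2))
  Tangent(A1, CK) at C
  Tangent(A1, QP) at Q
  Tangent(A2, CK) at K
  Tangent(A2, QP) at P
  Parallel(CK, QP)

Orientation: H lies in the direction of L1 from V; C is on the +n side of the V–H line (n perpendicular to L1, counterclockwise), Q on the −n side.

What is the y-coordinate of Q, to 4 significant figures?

-6.752

V is at the origin and H lies 25.0 along u from V, so H = 25.0·u = (22.51, -10.88). Tangency of A1 to both parallel lines with radius 7.5 puts C and Q at V ± 7.5·n: C = (3.264, 6.752), Q = (-3.264, -6.752). So Q.y = -6.752.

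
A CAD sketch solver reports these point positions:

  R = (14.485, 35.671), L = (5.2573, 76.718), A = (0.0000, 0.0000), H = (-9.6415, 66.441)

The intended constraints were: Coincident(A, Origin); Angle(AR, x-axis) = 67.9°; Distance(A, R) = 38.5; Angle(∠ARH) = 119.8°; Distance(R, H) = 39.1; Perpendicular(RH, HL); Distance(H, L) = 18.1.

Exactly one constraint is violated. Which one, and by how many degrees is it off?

Perpendicular(RH, HL) — off by 3.50°.

A = (0.00, 0.00) ✓; AR at 67.90° ✓; |AR| = 38.50 ✓; ∠ARH = 119.8° ✓; |RH| = 39.10 ✓; ∠(RH, HL) = 93.50° ✗; |HL| = 18.10 ✓.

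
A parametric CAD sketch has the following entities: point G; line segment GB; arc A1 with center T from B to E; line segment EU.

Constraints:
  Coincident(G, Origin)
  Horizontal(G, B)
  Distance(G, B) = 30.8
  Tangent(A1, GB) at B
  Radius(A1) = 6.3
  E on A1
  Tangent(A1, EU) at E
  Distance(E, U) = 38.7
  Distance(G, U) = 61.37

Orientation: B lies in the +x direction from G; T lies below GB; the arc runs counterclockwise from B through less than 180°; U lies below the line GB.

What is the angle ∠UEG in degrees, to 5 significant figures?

138.03°

Checks: |TE| = 6.300 ✓; ∠(TE, EU) = 90.00° ✓; |EU| = 38.70 ✓; |GU| = 61.37 ✓.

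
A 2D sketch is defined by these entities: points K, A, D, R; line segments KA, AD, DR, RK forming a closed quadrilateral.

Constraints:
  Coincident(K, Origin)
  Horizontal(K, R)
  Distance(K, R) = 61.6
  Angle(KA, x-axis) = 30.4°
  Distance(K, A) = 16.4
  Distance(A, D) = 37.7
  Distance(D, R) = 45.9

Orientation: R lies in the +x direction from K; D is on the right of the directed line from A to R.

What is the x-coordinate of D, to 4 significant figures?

25.06

Checks: |KR| = 61.60 ✓; |KA| = 16.40 ✓; |AD| = 37.70 ✓; |DR| = 45.90 ✓.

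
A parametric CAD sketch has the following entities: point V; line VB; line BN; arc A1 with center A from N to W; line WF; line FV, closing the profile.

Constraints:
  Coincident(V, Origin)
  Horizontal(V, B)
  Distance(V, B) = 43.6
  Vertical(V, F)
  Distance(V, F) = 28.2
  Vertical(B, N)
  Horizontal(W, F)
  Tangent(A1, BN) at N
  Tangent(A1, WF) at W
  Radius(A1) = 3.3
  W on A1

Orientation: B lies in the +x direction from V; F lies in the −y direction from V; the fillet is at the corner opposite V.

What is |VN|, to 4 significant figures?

50.21

The virtual corner opposite V is at (43.60, -28.20). Tangency of A1 to BN means the radius AN is perpendicular to BN and tangency of A1 to WF means the radius AW is perpendicular to WF, with radius 3.3, so the center A sits 3.3 in from both sides at A = (40.30, -24.90). That places the tangent points at N = (43.60, -24.90) on BN and W = (40.30, -28.20) on WF. Then |VN| = |N − V| = 50.21.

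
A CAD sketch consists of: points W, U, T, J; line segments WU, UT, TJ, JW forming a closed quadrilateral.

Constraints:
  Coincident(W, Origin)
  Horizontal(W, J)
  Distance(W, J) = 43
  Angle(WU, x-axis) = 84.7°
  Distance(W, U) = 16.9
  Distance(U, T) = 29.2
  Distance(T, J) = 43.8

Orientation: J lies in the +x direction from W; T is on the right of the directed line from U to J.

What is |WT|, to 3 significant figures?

12.4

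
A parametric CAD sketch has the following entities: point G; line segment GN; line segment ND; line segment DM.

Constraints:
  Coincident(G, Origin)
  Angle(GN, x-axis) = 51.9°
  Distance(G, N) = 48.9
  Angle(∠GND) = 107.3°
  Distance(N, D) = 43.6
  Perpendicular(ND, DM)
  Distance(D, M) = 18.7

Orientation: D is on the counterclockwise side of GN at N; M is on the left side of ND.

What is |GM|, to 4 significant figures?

64.53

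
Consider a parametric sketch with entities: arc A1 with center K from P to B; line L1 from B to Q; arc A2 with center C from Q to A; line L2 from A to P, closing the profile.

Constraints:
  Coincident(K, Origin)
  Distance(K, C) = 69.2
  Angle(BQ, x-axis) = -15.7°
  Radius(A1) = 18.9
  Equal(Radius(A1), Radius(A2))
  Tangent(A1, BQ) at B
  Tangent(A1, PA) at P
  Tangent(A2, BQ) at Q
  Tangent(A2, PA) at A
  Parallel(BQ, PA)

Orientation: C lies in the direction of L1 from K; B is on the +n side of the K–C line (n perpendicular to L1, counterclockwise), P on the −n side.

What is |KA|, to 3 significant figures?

71.7

The slot axis is L1's direction at -15.7°, so u = (cos -15.7°, sin -15.7°) = (0.963, -0.271) and n = (−sin -15.7°, cos -15.7°) = (0.271, 0.963). K is at the origin and C lies 69.2 along u from K, so C = 69.2·u = (66.6, -18.7). Tangency of A1 to both parallel lines with radius 18.9 puts B and P at K ± 18.9·n: B = (5.11, 18.2), P = (-5.11, -18.2). Equal radii place Q and A the same way about C: Q = C + 18.9·n = (71.7, -0.531), A = C − 18.9·n = (61.5, -36.9). Then |KA| = |A − K| = 71.7.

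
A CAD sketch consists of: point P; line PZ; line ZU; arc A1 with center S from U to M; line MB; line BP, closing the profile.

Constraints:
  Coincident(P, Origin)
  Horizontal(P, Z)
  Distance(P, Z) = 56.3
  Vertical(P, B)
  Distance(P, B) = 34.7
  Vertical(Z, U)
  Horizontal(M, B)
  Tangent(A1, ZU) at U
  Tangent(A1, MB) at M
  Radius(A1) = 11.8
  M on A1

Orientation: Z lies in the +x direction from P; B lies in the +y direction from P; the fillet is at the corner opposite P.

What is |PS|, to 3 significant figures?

50.0

PB is vertical with |PB| = 34.7 and B on the +y side, so B = (0.00, 34.7). The virtual corner opposite P is at (56.3, 34.7). The tangent condition forces SU to be normal to ZU and the tangent condition forces SM to be normal to MB, with radius 11.8, so the center S sits 11.8 in from both sides at S = (44.5, 22.9). Then |PS| = |S − P| = 50.0.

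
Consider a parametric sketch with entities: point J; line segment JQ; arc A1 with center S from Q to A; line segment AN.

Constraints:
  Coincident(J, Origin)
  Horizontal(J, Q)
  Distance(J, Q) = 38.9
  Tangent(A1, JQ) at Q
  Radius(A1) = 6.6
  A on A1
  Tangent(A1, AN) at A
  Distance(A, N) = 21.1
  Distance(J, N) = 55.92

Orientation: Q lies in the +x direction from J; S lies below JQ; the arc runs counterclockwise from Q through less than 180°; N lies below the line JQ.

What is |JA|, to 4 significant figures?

36.15

Checks: ∠(SQ, QJ) = 90.00° ✓; |SQ| = 6.600 ✓; |SA| = 6.600 ✓; ∠(SA, AN) = 90.00° ✓; |AN| = 21.10 ✓; |JN| = 55.92 ✓.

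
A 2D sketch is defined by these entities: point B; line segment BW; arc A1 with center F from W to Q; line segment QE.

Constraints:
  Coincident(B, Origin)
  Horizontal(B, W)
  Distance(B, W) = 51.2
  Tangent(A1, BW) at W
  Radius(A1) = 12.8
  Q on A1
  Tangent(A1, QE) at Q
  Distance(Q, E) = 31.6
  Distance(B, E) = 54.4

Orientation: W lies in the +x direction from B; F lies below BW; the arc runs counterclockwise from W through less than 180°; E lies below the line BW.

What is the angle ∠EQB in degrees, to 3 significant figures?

98.1°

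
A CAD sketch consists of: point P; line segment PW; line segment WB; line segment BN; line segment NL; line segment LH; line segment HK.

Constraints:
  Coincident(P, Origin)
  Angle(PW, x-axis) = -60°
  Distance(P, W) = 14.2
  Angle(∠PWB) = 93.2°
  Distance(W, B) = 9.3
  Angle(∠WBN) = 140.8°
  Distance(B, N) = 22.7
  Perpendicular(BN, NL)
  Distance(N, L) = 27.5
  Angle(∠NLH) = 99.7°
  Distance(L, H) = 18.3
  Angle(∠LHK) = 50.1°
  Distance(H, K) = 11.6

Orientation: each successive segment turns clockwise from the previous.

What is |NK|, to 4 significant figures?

23.91

∠NLH = 99.7° gives LH at 3.700° from the x-axis; with |LH| = 18.3, H = (-2.121, 13.51). ∠LHK = 50.1° gives HK at -126.2° from the x-axis; with |HK| = 11.6, K = (-8.972, 4.152). Then |NK| = |K − N| = 23.91.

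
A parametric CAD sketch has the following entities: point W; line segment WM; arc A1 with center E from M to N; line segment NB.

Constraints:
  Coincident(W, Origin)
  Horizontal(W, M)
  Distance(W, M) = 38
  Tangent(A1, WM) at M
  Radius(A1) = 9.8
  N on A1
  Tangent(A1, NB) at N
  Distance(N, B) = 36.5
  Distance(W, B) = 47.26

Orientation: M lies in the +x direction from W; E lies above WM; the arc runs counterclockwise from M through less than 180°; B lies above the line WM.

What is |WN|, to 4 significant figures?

48.02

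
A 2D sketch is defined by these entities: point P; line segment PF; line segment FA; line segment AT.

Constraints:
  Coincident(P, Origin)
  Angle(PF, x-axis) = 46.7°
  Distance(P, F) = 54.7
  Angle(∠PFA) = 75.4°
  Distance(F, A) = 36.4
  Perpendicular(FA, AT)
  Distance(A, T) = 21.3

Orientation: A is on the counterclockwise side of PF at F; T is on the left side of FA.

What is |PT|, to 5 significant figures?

38.884

∠PFA = 75.4°, so FA runs at 46.7° + (180° − 75.4°) = 151.30° from the x-axis; with |FA| = 36.4, A = F + 36.4·(cos 151.30°, sin 151.30°) = (5.5861, 57.289). The perpendicularity gives AT at right angles to FA; with |AT| = 21.3 on the left of FA, T = A + 21.3·(-0.48022, -0.87715) = (-4.6426, 38.606). Then |PT| = |T − P| = 38.884.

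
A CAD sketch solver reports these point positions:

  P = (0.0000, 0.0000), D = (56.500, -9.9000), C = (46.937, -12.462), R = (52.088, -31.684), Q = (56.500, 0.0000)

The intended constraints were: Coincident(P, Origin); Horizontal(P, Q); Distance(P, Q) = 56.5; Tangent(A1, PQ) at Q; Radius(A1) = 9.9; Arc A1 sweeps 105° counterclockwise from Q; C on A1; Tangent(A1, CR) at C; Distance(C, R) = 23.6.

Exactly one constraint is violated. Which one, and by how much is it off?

Distance(C, R) = 23.6 — off by 3.70.

P = (0.00, 0.00) ✓; P.y = 0.00, Q.y = 0.00 ✓; |PQ| = 56.50 ✓; ∠(DQ, QP) = 90.00° ✓; |DQ| = 9.900 ✓; bearing(D→C) − bearing(D→Q) = 105.0° ✓; |DC| = 9.900 ✓; ∠(DC, CR) = 90.00° ✓; |CR| = 19.90 ✗.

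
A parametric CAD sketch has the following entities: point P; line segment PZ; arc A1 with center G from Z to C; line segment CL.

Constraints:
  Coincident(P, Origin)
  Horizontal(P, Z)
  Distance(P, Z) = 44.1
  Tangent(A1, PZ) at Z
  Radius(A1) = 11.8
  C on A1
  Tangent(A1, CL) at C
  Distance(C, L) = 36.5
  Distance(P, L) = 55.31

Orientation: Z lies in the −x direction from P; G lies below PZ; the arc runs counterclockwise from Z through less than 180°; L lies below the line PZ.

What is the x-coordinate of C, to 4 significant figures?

-53.00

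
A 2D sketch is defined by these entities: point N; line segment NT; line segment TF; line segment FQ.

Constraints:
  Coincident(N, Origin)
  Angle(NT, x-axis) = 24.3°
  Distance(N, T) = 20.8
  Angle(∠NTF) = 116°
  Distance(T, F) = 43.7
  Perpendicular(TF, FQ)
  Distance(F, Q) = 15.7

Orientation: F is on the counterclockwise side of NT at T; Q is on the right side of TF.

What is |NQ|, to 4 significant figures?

63.03

N is at the origin; NT runs at 24.3° with length 20.8, so T = 20.8·(cos 24.3°, sin 24.3°) = (18.96, 8.559). ∠NTF = 116.0°, so TF runs at 24.3° + (180° − 116.0°) = 88.30° from the x-axis; with |TF| = 43.7, F = T + 43.7·(cos 88.30°, sin 88.30°) = (20.25, 52.24). TF ⟂ FQ; with |FQ| = 15.7 on the right of TF, Q = F + 15.7·(0.9996, -0.02967) = (35.95, 51.77). Then |NQ| = |Q − N| = 63.03.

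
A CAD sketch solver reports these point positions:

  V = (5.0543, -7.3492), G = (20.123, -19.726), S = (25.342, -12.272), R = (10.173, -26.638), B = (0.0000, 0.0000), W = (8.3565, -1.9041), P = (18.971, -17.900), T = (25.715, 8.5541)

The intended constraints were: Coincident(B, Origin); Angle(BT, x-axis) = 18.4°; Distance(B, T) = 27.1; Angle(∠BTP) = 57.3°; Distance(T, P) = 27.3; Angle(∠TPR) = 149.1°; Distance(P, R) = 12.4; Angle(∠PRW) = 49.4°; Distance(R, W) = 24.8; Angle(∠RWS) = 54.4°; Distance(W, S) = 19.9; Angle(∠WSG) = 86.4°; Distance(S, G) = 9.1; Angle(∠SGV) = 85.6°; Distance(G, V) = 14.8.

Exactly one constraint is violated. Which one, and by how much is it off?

Distance(G, V) = 14.8 — off by 4.70.

B = (0.00, 0.00) ✓; BT at 18.40° ✓; |BT| = 27.10 ✓; ∠BTP = 57.30° ✓; |TP| = 27.30 ✓; ∠TPR = 149.1° ✓; |PR| = 12.40 ✓; ∠PRW = 49.40° ✓; |RW| = 24.80 ✓; ∠RWS = 54.40° ✓; |WS| = 19.90 ✓; ∠WSG = 86.40° ✓; |SG| = 9.099 ✓; ∠SGV = 85.60° ✓; |GV| = 19.50 ✗.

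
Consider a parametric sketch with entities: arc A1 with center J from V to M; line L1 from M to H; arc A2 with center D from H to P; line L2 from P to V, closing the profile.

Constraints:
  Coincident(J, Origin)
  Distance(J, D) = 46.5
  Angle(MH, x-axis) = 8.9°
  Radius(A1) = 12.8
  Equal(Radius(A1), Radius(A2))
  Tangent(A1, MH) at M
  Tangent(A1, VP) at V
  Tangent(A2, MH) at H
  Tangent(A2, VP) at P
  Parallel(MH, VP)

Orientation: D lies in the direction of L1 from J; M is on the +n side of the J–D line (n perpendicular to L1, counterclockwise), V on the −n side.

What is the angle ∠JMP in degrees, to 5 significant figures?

61.166°

The slot axis is L1's direction at 8.9°, so u = (cos 8.9°, sin 8.9°) = (0.98796, 0.15471) and n = (−sin 8.9°, cos 8.9°) = (-0.15471, 0.98796). J is at the origin and D lies 46.5 along u from J, so D = 46.5·u = (45.940, 7.1940). Tangency of A1 to both parallel lines with radius 12.8 puts M and V at J ± 12.8·n: M = (-1.9803, 12.646), V = (1.9803, -12.646). Equal radii place H and P the same way about D: H = D + 12.8·n = (43.960, 19.840), P = D − 12.8·n = (47.920, -5.4519). Then cos ∠JMP = MJ·MP / (|MJ||MP|), giving 61.166°.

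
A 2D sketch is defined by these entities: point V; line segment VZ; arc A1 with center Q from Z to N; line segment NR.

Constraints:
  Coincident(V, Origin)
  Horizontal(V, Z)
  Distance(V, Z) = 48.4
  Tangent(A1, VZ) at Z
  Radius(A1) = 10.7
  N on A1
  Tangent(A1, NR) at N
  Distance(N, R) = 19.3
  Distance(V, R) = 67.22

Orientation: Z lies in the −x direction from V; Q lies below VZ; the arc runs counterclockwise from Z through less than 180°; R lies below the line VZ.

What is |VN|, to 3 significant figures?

59.9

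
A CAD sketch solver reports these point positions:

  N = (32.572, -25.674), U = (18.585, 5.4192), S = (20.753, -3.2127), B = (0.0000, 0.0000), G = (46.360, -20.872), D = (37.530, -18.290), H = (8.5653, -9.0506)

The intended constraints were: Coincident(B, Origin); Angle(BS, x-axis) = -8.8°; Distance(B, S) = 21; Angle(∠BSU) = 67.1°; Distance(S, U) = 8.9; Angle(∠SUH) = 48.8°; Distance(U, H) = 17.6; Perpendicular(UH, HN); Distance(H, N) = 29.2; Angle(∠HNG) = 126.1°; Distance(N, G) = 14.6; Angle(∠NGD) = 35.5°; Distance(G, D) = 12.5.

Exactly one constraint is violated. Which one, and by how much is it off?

Distance(G, D) = 12.5 — off by 3.30.

B = (0.00, 0.00) ✓; BS at -8.800° ✓; |BS| = 21.00 ✓; ∠BSU = 67.10° ✓; |SU| = 8.900 ✓; ∠SUH = 48.80° ✓; |UH| = 17.60 ✓; ∠(UH, HN) = 90.00° ✓; |HN| = 29.20 ✓; ∠HNG = 126.1° ✓; |NG| = 14.60 ✓; ∠NGD = 35.50° ✓; |GD| = 9.200 ✗.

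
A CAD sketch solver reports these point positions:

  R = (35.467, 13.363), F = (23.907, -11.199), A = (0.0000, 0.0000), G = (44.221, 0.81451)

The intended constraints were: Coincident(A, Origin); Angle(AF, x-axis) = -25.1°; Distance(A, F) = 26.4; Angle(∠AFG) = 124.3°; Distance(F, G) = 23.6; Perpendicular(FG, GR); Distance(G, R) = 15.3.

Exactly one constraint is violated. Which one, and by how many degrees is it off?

Perpendicular(FG, GR) — off by 4.30°.

A = (0.00, 0.00) ✓; AF at -25.10° ✓; |AF| = 26.40 ✓; ∠AFG = 124.3° ✓; |FG| = 23.60 ✓; ∠(FG, GR) = 94.30° ✗; |GR| = 15.30 ✓.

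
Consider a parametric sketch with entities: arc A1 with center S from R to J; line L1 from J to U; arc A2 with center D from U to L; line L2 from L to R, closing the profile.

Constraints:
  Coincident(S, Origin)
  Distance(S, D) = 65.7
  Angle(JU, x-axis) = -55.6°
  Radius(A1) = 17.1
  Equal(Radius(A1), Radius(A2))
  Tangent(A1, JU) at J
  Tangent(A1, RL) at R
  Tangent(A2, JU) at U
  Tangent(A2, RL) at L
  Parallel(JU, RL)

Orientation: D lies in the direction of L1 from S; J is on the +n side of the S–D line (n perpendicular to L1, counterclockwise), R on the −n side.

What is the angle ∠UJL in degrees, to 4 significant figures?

27.50°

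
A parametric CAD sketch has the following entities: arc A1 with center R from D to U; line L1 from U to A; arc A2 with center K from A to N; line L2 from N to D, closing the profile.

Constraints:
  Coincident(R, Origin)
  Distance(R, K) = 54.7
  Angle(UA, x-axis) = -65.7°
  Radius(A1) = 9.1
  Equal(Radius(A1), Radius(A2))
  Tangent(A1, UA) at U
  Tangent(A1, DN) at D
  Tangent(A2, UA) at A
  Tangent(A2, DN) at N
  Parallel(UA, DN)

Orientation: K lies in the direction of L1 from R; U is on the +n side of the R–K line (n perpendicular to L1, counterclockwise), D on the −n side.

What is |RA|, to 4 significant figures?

55.45

The slot axis is L1's direction at -65.7°, so u = (cos -65.7°, sin -65.7°) = (0.4115, -0.9114) and n = (−sin -65.7°, cos -65.7°) = (0.9114, 0.4115). R is at the origin and K lies 54.7 along u from R, so K = 54.7·u = (22.51, -49.85). Tangency of A1 to both parallel lines with radius 9.1 puts U and D at R ± 9.1·n: U = (8.294, 3.745), D = (-8.294, -3.745). Equal radii place A and N the same way about K: A = K + 9.1·n = (30.80, -46.11), N = K − 9.1·n = (14.22, -53.60). Then |RA| = |A − R| = 55.45.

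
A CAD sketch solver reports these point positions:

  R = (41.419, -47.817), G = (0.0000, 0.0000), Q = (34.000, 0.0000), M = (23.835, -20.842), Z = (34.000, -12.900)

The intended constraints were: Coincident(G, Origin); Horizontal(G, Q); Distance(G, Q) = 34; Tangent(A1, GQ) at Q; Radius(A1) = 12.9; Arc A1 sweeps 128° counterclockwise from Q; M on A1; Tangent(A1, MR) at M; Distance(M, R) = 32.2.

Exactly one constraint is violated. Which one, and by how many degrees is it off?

Tangent(A1, MR) at M — off by 4.90°.

G = (0.00, 0.00) ✓; G.y = 0.00, Q.y = 0.00 ✓; |GQ| = 34.00 ✓; ∠(ZQ, QG) = 90.00° ✓; |ZQ| = 12.90 ✓; bearing(Z→M) − bearing(Z→Q) = 128.0° ✓; |ZM| = 12.90 ✓; ∠(ZM, MR) = 94.90° ✗; |MR| = 32.20 ✓.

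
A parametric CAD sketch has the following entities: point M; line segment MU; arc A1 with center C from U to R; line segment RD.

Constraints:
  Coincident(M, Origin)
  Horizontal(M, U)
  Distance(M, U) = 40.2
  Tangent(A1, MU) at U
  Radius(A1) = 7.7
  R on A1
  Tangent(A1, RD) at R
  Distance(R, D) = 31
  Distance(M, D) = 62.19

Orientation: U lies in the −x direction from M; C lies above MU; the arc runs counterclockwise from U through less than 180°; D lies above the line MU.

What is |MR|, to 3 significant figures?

35.4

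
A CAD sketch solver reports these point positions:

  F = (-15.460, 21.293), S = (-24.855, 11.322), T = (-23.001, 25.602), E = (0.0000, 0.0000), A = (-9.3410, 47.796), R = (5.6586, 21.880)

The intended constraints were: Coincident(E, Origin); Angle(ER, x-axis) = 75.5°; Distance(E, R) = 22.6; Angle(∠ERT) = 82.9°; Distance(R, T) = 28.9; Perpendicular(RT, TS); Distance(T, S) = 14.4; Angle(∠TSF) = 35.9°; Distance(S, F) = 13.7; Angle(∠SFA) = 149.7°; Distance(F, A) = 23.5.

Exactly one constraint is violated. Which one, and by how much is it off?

Distance(F, A) = 23.5 — off by 3.70.

E = (0.00, 0.00) ✓; ER at 75.50° ✓; |ER| = 22.60 ✓; ∠ERT = 82.90° ✓; |RT| = 28.90 ✓; ∠(RT, TS) = 90.00° ✓; |TS| = 14.40 ✓; ∠TSF = 35.90° ✓; |SF| = 13.70 ✓; ∠SFA = 149.7° ✓; |FA| = 27.20 ✗.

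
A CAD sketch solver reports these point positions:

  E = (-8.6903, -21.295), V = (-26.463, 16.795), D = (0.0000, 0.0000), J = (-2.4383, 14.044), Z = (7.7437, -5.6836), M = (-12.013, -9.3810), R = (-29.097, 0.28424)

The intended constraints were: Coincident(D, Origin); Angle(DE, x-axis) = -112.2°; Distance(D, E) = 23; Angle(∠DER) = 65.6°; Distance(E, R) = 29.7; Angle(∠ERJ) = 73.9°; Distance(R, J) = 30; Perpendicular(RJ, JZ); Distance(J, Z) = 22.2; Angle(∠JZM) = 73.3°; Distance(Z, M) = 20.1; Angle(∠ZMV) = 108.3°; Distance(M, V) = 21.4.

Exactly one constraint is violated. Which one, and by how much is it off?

Distance(M, V) = 21.4 — off by 8.50.

D = (0.00, 0.00) ✓; DE at -112.2° ✓; |DE| = 23.00 ✓; ∠DER = 65.60° ✓; |ER| = 29.70 ✓; ∠ERJ = 73.90° ✓; |RJ| = 30.00 ✓; ∠(RJ, JZ) = 90.00° ✓; |JZ| = 22.20 ✓; ∠JZM = 73.30° ✓; |ZM| = 20.10 ✓; ∠ZMV = 108.3° ✓; |MV| = 29.90 ✗.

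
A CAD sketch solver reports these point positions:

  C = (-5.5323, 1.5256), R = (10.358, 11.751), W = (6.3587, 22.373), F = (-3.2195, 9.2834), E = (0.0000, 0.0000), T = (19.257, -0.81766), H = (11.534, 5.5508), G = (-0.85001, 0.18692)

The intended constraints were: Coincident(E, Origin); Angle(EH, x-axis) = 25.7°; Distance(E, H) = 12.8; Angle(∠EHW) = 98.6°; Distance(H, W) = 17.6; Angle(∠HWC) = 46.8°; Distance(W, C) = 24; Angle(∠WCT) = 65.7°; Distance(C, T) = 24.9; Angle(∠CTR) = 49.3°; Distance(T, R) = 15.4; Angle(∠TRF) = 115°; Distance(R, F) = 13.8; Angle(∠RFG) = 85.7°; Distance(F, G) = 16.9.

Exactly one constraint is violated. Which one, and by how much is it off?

Distance(F, G) = 16.9 — off by 7.50.

E = (0.00, 0.00) ✓; EH at 25.70° ✓; |EH| = 12.80 ✓; ∠EHW = 98.60° ✓; |HW| = 17.60 ✓; ∠HWC = 46.80° ✓; |WC| = 24.00 ✓; ∠WCT = 65.70° ✓; |CT| = 24.90 ✓; ∠CTR = 49.30° ✓; |TR| = 15.40 ✓; ∠TRF = 115.0° ✓; |RF| = 13.80 ✓; ∠RFG = 85.70° ✓; |FG| = 9.400 ✗.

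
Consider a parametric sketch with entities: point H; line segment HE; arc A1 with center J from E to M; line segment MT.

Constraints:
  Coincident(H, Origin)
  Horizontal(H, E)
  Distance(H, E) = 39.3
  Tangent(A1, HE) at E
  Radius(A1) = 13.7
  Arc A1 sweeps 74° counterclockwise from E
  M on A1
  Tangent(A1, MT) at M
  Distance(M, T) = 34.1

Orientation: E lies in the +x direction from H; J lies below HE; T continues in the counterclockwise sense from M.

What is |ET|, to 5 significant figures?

48.300

H is at the origin; H and E share the same y with |HE| = 39.3 and E on the +x side, so E = (39.300, 0.0000). A1 meets HE tangentially, so JE is at right angles to HE, so J = E + (0, -13.7) = (39.300, -13.700). On A1, E sits at bearing 90° from J; a 74° counterclockwise sweep puts M at bearing 164°, so M = J + 13.7·(cos 164°, sin 164°) = (26.131, -9.9238). Tangency of A1 to MT means the radius JM is perpendicular to MT, so MT runs along (−sin 164°, cos 164°); with |MT| = 34.1, T = (16.731, -42.703). Then |ET| = |T − E| = 48.300.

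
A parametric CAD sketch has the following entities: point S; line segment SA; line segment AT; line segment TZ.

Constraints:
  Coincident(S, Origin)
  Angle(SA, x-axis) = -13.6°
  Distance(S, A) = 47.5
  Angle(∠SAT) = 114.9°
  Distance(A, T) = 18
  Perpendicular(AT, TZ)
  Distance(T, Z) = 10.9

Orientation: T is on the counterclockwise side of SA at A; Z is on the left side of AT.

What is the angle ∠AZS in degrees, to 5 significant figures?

71.461°

∠SAT = 114.9°, so AT runs at -13.6° + (180° − 114.9°) = 51.500° from the x-axis; with |AT| = 18.0, T = A + 18.0·(cos 51.500°, sin 51.500°) = (57.373, 2.9177). The perpendicularity gives TZ at right angles to AT; with |TZ| = 10.9 on the left of AT, Z = T + 10.9·(-0.78261, 0.62251) = (48.843, 9.7031). Then cos ∠AZS = ZA·ZS / (|ZA||ZS|), giving 71.461°.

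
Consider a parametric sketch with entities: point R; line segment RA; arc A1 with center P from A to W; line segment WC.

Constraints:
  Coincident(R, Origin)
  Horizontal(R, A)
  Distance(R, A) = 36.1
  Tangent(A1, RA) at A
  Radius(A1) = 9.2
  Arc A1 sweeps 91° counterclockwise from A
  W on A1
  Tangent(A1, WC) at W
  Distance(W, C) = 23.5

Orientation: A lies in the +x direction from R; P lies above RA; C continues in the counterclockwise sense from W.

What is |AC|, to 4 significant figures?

34.01

R is at the origin; R and A share the same y with |RA| = 36.1 and A on the +x side, so A = (36.10, 0.000). The tangent condition forces PA to be normal to RA, so P = A + (0, 9.2) = (36.10, 9.200). On A1, A sits at bearing -90° from P; a 91° counterclockwise sweep puts W at bearing 1°, so W = P + 9.2·(cos 1°, sin 1°) = (45.30, 9.361). Tangency of A1 to WC means the radius PW is perpendicular to WC, so WC runs along (−sin 1°, cos 1°); with |WC| = 23.5, C = (44.89, 32.86). Then |AC| = |C − A| = 34.01.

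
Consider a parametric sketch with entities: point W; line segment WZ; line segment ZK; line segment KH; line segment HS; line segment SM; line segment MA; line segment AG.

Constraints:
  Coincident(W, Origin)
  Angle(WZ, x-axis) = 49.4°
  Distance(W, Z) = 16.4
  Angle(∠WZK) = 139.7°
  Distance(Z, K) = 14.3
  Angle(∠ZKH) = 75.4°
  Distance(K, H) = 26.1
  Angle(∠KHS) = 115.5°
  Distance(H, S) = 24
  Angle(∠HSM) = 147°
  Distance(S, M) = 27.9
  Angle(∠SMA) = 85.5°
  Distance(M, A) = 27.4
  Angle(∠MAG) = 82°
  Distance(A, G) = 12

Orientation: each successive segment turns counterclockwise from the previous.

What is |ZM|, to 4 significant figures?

45.95

W is at the origin; WZ runs at 49.4° with length 16.4, so Z = (10.67, 12.45). ∠WZK = 139.7° gives ZK at 89.70° from the x-axis; with |ZK| = 14.3, K = (10.75, 26.75). ∠ZKH = 75.4° gives KH at -165.7° from the x-axis; with |KH| = 26.1, H = (-14.54, 20.31). ∠KHS = 115.5° gives HS at -101.2° from the x-axis; with |HS| = 24.0, S = (-19.21, -3.238). ∠HSM = 147.0° gives SM at -68.20° from the x-axis; with |SM| = 27.9, M = (-8.844, -29.14). Then |ZM| = |M − Z| = 45.95.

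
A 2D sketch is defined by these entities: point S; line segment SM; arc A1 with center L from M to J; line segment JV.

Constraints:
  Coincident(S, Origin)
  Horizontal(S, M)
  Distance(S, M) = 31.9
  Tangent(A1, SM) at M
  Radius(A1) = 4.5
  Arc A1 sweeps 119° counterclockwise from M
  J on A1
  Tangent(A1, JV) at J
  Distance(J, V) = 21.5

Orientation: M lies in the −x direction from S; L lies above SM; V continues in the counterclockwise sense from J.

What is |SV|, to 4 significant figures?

46.08

On A1, M sits at bearing -90° from L; a 119° counterclockwise sweep puts J at bearing 29°, so J = L + 4.5·(cos 29°, sin 29°) = (-27.96, 6.682). A1 meets JV tangentially, so LJ is at right angles to JV, so JV runs along (−sin 29°, cos 29°); with |JV| = 21.5, V = (-38.39, 25.49). Then |SV| = |V − S| = 46.08.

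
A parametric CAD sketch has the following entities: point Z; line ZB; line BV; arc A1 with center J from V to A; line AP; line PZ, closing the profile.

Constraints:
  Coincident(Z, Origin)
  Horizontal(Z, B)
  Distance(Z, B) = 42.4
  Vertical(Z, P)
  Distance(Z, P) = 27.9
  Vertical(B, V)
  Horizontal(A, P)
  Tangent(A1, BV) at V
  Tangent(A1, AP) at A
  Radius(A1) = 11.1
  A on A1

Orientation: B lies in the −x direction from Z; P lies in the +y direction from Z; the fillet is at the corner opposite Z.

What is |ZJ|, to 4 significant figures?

35.52

Z is at the origin; ZB is horizontal with |ZB| = 42.4 and B on the −x side, so B = (-42.40, 0.000). Z and P share the same x with |ZP| = 27.9 and P on the +y side, so P = (0.000, 27.90). The virtual corner opposite Z is at (-42.40, 27.90). Since A1 is tangent to BV there, JV ⟂ BV and A1 meets AP tangentially, so JA is at right angles to AP, with radius 11.1, so the center J sits 11.1 in from both sides at J = (-31.30, 16.80). Then |ZJ| = |J − Z| = 35.52.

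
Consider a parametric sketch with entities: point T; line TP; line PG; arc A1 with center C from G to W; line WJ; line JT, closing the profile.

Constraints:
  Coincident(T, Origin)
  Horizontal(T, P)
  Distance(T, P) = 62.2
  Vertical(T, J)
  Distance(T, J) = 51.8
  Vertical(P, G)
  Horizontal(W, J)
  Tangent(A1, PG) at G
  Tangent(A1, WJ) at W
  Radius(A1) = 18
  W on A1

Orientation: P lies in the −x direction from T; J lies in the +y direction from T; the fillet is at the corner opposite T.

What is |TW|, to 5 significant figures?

68.095

T is at the origin; T and P share the same y with |TP| = 62.2 and P on the −x side, so P = (-62.200, 0.0000). TJ is vertical with |TJ| = 51.8 and J on the +y side, so J = (0.0000, 51.800). The virtual corner opposite T is at (-62.200, 51.800). Tangency of A1 to PG means the radius CG is perpendicular to PG and the tangent condition forces CW to be normal to WJ, with radius 18.0, so the center C sits 18.0 in from both sides at C = (-44.200, 33.800). That places the tangent points at G = (-62.200, 33.800) on PG and W = (-44.200, 51.800) on WJ. Then |TW| = |W − T| = 68.095.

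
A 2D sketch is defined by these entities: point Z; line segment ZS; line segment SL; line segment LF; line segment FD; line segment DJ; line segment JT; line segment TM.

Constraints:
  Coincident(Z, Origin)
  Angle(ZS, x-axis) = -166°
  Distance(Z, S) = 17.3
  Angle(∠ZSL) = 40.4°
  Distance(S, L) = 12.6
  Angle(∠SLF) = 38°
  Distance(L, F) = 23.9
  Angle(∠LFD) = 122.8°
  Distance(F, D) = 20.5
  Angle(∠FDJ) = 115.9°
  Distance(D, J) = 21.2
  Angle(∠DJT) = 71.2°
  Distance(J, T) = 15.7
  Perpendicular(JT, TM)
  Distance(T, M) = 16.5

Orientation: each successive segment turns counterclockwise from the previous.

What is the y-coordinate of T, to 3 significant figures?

-7.30

∠FDJ = 115.9° gives DJ at -123° from the x-axis; with |DJ| = 21.2, J = (-47.7, -3.42). ∠DJT = 71.2° gives JT at -14.3° from the x-axis; with |JT| = 15.7, T = (-32.5, -7.30). So T.y = -7.30.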